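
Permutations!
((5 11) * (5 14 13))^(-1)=(5 13 14 11)=[0, 1, 2, 3, 4, 13, 6, 7, 8, 9, 10, 5, 12, 14, 11]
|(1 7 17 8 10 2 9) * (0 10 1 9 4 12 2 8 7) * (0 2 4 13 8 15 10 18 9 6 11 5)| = |(0 18 9 6 11 5)(1 2 13 8)(4 12)(7 17)(10 15)| = 12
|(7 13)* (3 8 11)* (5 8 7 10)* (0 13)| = 8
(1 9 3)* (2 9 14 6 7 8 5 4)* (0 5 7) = [5, 14, 9, 1, 2, 4, 0, 8, 7, 3, 10, 11, 12, 13, 6] = (0 5 4 2 9 3 1 14 6)(7 8)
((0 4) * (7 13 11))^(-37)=(0 4)(7 11 13)=[4, 1, 2, 3, 0, 5, 6, 11, 8, 9, 10, 13, 12, 7]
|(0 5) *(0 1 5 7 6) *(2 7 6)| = 2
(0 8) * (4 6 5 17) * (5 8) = (0 5 17 4 6 8) = [5, 1, 2, 3, 6, 17, 8, 7, 0, 9, 10, 11, 12, 13, 14, 15, 16, 4]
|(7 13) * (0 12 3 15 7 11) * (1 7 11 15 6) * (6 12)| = 14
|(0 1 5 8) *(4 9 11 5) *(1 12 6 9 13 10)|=28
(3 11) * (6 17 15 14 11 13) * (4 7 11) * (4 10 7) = (3 13 6 17 15 14 10 7 11) = [0, 1, 2, 13, 4, 5, 17, 11, 8, 9, 7, 3, 12, 6, 10, 14, 16, 15]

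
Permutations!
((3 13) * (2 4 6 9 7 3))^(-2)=(2 3 9 4 13 7 6)=[0, 1, 3, 9, 13, 5, 2, 6, 8, 4, 10, 11, 12, 7]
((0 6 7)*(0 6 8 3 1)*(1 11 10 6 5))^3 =(0 11 7)(1 3 6)(5 8 10) =[11, 3, 2, 6, 4, 8, 1, 0, 10, 9, 5, 7]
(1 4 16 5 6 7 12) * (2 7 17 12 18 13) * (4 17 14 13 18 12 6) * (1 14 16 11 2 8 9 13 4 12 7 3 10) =(18)(1 17 6 16 5 12 14 4 11 2 3 10)(8 9 13) =[0, 17, 3, 10, 11, 12, 16, 7, 9, 13, 1, 2, 14, 8, 4, 15, 5, 6, 18]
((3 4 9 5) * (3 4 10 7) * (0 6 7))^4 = (0 10 3 7 6)(4 9 5) = [10, 1, 2, 7, 9, 4, 0, 6, 8, 5, 3]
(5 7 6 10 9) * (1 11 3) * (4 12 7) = (1 11 3)(4 12 7 6 10 9 5) = [0, 11, 2, 1, 12, 4, 10, 6, 8, 5, 9, 3, 7]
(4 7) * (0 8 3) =[8, 1, 2, 0, 7, 5, 6, 4, 3] =(0 8 3)(4 7)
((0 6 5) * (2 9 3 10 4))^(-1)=[5, 1, 4, 9, 10, 6, 0, 7, 8, 2, 3]=(0 5 6)(2 4 10 3 9)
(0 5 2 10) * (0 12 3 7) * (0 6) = [5, 1, 10, 7, 4, 2, 0, 6, 8, 9, 12, 11, 3] = (0 5 2 10 12 3 7 6)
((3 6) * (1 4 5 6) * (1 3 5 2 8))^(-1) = (1 8 2 4)(5 6) = [0, 8, 4, 3, 1, 6, 5, 7, 2]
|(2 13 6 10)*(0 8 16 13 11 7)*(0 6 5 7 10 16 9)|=|(0 8 9)(2 11 10)(5 7 6 16 13)|=15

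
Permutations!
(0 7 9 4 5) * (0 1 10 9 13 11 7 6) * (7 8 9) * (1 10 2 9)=(0 6)(1 2 9 4 5 10 7 13 11 8)=[6, 2, 9, 3, 5, 10, 0, 13, 1, 4, 7, 8, 12, 11]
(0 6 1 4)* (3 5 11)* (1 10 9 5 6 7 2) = (0 7 2 1 4)(3 6 10 9 5 11) = [7, 4, 1, 6, 0, 11, 10, 2, 8, 5, 9, 3]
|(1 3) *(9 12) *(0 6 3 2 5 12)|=|(0 6 3 1 2 5 12 9)|=8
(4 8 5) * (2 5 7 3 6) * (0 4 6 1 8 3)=(0 4 3 1 8 7)(2 5 6)=[4, 8, 5, 1, 3, 6, 2, 0, 7]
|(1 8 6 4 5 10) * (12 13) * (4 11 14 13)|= |(1 8 6 11 14 13 12 4 5 10)|= 10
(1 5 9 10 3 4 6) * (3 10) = [0, 5, 2, 4, 6, 9, 1, 7, 8, 3, 10] = (10)(1 5 9 3 4 6)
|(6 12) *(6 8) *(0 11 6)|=5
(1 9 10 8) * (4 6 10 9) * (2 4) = (1 2 4 6 10 8) = [0, 2, 4, 3, 6, 5, 10, 7, 1, 9, 8]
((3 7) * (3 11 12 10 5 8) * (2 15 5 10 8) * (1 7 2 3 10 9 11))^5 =(1 7)(2 15 5 3) =[0, 7, 15, 2, 4, 3, 6, 1, 8, 9, 10, 11, 12, 13, 14, 5]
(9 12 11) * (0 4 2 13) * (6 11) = [4, 1, 13, 3, 2, 5, 11, 7, 8, 12, 10, 9, 6, 0] = (0 4 2 13)(6 11 9 12)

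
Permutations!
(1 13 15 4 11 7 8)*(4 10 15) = (1 13 4 11 7 8)(10 15) = [0, 13, 2, 3, 11, 5, 6, 8, 1, 9, 15, 7, 12, 4, 14, 10]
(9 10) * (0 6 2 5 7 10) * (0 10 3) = (0 6 2 5 7 3)(9 10) = [6, 1, 5, 0, 4, 7, 2, 3, 8, 10, 9]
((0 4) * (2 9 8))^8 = (2 8 9) = [0, 1, 8, 3, 4, 5, 6, 7, 9, 2]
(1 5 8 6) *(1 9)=(1 5 8 6 9)=[0, 5, 2, 3, 4, 8, 9, 7, 6, 1]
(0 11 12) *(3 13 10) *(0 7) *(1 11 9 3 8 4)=[9, 11, 2, 13, 1, 5, 6, 0, 4, 3, 8, 12, 7, 10]=(0 9 3 13 10 8 4 1 11 12 7)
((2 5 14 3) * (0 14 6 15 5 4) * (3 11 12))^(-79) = (0 2 12 14 4 3 11)(5 15 6) = [2, 1, 12, 11, 3, 15, 5, 7, 8, 9, 10, 0, 14, 13, 4, 6]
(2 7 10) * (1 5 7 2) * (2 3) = [0, 5, 3, 2, 4, 7, 6, 10, 8, 9, 1] = (1 5 7 10)(2 3)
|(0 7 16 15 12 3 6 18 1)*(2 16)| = |(0 7 2 16 15 12 3 6 18 1)| = 10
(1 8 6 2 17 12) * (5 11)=(1 8 6 2 17 12)(5 11)=[0, 8, 17, 3, 4, 11, 2, 7, 6, 9, 10, 5, 1, 13, 14, 15, 16, 12]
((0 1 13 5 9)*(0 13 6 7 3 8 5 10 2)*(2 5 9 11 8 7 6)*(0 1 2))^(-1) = (0 1 2)(3 7)(5 10 13 9 8 11) = [1, 2, 0, 7, 4, 10, 6, 3, 11, 8, 13, 5, 12, 9]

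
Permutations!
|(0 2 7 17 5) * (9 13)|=10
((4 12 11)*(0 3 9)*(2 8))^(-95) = (0 3 9)(2 8)(4 12 11) = [3, 1, 8, 9, 12, 5, 6, 7, 2, 0, 10, 4, 11]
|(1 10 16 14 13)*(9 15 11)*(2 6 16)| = 21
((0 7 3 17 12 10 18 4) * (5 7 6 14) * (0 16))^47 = (0 16 4 18 10 12 17 3 7 5 14 6) = [16, 1, 2, 7, 18, 14, 0, 5, 8, 9, 12, 11, 17, 13, 6, 15, 4, 3, 10]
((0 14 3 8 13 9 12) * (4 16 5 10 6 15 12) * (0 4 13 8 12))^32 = (0 3 4 5 6)(10 15 14 12 16) = [3, 1, 2, 4, 5, 6, 0, 7, 8, 9, 15, 11, 16, 13, 12, 14, 10]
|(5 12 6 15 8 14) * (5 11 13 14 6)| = |(5 12)(6 15 8)(11 13 14)| = 6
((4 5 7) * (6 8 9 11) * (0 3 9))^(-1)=(0 8 6 11 9 3)(4 7 5)=[8, 1, 2, 0, 7, 4, 11, 5, 6, 3, 10, 9]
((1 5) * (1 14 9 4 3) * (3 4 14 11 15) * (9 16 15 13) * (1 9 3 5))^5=(3 5 14 13 15 9 11 16)=[0, 1, 2, 5, 4, 14, 6, 7, 8, 11, 10, 16, 12, 15, 13, 9, 3]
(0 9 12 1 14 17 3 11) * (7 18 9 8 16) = [8, 14, 2, 11, 4, 5, 6, 18, 16, 12, 10, 0, 1, 13, 17, 15, 7, 3, 9] = (0 8 16 7 18 9 12 1 14 17 3 11)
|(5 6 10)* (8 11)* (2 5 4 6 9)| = |(2 5 9)(4 6 10)(8 11)| = 6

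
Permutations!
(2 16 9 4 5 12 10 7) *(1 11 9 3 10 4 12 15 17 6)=(1 11 9 12 4 5 15 17 6)(2 16 3 10 7)=[0, 11, 16, 10, 5, 15, 1, 2, 8, 12, 7, 9, 4, 13, 14, 17, 3, 6]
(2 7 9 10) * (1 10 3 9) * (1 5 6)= (1 10 2 7 5 6)(3 9)= [0, 10, 7, 9, 4, 6, 1, 5, 8, 3, 2]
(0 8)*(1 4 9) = (0 8)(1 4 9) = [8, 4, 2, 3, 9, 5, 6, 7, 0, 1]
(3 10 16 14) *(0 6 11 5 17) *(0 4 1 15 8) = (0 6 11 5 17 4 1 15 8)(3 10 16 14) = [6, 15, 2, 10, 1, 17, 11, 7, 0, 9, 16, 5, 12, 13, 3, 8, 14, 4]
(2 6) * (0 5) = (0 5)(2 6) = [5, 1, 6, 3, 4, 0, 2]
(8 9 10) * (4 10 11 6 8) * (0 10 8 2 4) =(0 10)(2 4 8 9 11 6) =[10, 1, 4, 3, 8, 5, 2, 7, 9, 11, 0, 6]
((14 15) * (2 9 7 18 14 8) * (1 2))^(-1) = (1 8 15 14 18 7 9 2) = [0, 8, 1, 3, 4, 5, 6, 9, 15, 2, 10, 11, 12, 13, 18, 14, 16, 17, 7]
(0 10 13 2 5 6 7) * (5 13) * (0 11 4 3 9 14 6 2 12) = (0 10 5 2 13 12)(3 9 14 6 7 11 4) = [10, 1, 13, 9, 3, 2, 7, 11, 8, 14, 5, 4, 0, 12, 6]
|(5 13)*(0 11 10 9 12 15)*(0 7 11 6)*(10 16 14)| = |(0 6)(5 13)(7 11 16 14 10 9 12 15)| = 8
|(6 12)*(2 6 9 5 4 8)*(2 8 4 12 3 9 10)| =7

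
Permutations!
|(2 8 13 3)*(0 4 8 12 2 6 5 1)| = 8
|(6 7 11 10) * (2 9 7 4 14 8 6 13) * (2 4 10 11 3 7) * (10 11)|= |(2 9)(3 7)(4 14 8 6 11 10 13)|= 14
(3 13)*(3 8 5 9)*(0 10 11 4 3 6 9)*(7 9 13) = (0 10 11 4 3 7 9 6 13 8 5) = [10, 1, 2, 7, 3, 0, 13, 9, 5, 6, 11, 4, 12, 8]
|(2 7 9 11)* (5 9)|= 5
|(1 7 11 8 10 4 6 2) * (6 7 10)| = |(1 10 4 7 11 8 6 2)| = 8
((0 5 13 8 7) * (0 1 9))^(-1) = (0 9 1 7 8 13 5) = [9, 7, 2, 3, 4, 0, 6, 8, 13, 1, 10, 11, 12, 5]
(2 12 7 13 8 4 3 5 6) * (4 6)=(2 12 7 13 8 6)(3 5 4)=[0, 1, 12, 5, 3, 4, 2, 13, 6, 9, 10, 11, 7, 8]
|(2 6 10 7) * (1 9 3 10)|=|(1 9 3 10 7 2 6)|=7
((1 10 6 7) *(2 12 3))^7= (1 7 6 10)(2 12 3)= [0, 7, 12, 2, 4, 5, 10, 6, 8, 9, 1, 11, 3]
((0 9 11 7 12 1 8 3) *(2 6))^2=(0 11 12 8)(1 3 9 7)=[11, 3, 2, 9, 4, 5, 6, 1, 0, 7, 10, 12, 8]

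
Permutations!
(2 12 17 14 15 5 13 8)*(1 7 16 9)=(1 7 16 9)(2 12 17 14 15 5 13 8)=[0, 7, 12, 3, 4, 13, 6, 16, 2, 1, 10, 11, 17, 8, 15, 5, 9, 14]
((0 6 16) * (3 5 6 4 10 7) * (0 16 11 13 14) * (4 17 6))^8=(0 6 13)(3 10 5 7 4)(11 14 17)=[6, 1, 2, 10, 3, 7, 13, 4, 8, 9, 5, 14, 12, 0, 17, 15, 16, 11]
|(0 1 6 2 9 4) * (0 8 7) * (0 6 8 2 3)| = 6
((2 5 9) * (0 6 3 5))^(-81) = [5, 1, 3, 2, 4, 0, 9, 7, 8, 6] = (0 5)(2 3)(6 9)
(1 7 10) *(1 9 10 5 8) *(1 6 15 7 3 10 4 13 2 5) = [0, 3, 5, 10, 13, 8, 15, 1, 6, 4, 9, 11, 12, 2, 14, 7] = (1 3 10 9 4 13 2 5 8 6 15 7)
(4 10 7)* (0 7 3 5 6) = [7, 1, 2, 5, 10, 6, 0, 4, 8, 9, 3] = (0 7 4 10 3 5 6)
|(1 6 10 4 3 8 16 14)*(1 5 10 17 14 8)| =8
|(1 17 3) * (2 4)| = 6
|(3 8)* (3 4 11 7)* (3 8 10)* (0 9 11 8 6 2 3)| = 8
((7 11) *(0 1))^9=(0 1)(7 11)=[1, 0, 2, 3, 4, 5, 6, 11, 8, 9, 10, 7]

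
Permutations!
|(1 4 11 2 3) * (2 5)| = |(1 4 11 5 2 3)| = 6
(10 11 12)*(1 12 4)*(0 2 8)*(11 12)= (0 2 8)(1 11 4)(10 12)= [2, 11, 8, 3, 1, 5, 6, 7, 0, 9, 12, 4, 10]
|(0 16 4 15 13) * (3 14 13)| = 7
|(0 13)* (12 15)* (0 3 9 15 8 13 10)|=6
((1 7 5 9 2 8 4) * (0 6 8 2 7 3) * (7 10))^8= [8, 0, 2, 6, 3, 5, 4, 7, 1, 9, 10]= (10)(0 8 1)(3 6 4)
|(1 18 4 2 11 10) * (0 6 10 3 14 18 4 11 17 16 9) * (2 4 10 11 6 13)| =30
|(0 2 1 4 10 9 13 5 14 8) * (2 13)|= 5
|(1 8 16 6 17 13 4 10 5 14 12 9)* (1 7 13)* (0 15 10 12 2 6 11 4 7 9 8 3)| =|(0 15 10 5 14 2 6 17 1 3)(4 12 8 16 11)(7 13)| =10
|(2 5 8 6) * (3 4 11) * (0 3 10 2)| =|(0 3 4 11 10 2 5 8 6)| =9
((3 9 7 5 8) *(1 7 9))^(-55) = (9) = [0, 1, 2, 3, 4, 5, 6, 7, 8, 9]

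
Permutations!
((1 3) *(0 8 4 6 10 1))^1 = [8, 3, 2, 0, 6, 5, 10, 7, 4, 9, 1] = (0 8 4 6 10 1 3)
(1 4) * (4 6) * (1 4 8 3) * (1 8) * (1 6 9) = (1 9)(3 8) = [0, 9, 2, 8, 4, 5, 6, 7, 3, 1]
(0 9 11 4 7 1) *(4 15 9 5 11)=[5, 0, 2, 3, 7, 11, 6, 1, 8, 4, 10, 15, 12, 13, 14, 9]=(0 5 11 15 9 4 7 1)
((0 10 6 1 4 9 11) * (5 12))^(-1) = (0 11 9 4 1 6 10)(5 12) = [11, 6, 2, 3, 1, 12, 10, 7, 8, 4, 0, 9, 5]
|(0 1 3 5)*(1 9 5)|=|(0 9 5)(1 3)|=6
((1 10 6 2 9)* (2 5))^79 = (1 10 6 5 2 9) = [0, 10, 9, 3, 4, 2, 5, 7, 8, 1, 6]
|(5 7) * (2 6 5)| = |(2 6 5 7)| = 4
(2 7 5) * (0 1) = (0 1)(2 7 5) = [1, 0, 7, 3, 4, 2, 6, 5]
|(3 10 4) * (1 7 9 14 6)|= 15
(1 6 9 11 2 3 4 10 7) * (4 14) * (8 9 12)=(1 6 12 8 9 11 2 3 14 4 10 7)=[0, 6, 3, 14, 10, 5, 12, 1, 9, 11, 7, 2, 8, 13, 4]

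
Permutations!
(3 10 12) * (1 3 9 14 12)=(1 3 10)(9 14 12)=[0, 3, 2, 10, 4, 5, 6, 7, 8, 14, 1, 11, 9, 13, 12]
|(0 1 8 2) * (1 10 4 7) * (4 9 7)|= 7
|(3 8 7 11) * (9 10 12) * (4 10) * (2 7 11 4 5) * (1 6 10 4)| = 24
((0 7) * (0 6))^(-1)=(0 6 7)=[6, 1, 2, 3, 4, 5, 7, 0]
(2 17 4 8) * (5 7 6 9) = (2 17 4 8)(5 7 6 9) = [0, 1, 17, 3, 8, 7, 9, 6, 2, 5, 10, 11, 12, 13, 14, 15, 16, 4]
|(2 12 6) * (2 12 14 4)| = 6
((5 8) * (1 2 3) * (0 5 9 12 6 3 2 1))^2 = (0 8 12 3 5 9 6) = [8, 1, 2, 5, 4, 9, 0, 7, 12, 6, 10, 11, 3]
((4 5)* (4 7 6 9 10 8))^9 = (4 7 9 8 5 6 10) = [0, 1, 2, 3, 7, 6, 10, 9, 5, 8, 4]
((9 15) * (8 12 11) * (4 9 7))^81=(4 9 15 7)=[0, 1, 2, 3, 9, 5, 6, 4, 8, 15, 10, 11, 12, 13, 14, 7]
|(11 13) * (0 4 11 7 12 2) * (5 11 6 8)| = 10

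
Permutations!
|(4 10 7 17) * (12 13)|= 4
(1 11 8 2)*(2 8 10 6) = (1 11 10 6 2) = [0, 11, 1, 3, 4, 5, 2, 7, 8, 9, 6, 10]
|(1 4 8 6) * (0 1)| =|(0 1 4 8 6)| =5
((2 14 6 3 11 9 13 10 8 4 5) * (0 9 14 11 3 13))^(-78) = (2 6 8)(4 11 13)(5 14 10) = [0, 1, 6, 3, 11, 14, 8, 7, 2, 9, 5, 13, 12, 4, 10]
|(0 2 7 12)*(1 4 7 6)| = |(0 2 6 1 4 7 12)| = 7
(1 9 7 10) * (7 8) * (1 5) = [0, 9, 2, 3, 4, 1, 6, 10, 7, 8, 5] = (1 9 8 7 10 5)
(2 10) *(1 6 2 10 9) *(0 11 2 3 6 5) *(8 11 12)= (0 12 8 11 2 9 1 5)(3 6)= [12, 5, 9, 6, 4, 0, 3, 7, 11, 1, 10, 2, 8]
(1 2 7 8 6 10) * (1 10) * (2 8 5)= (10)(1 8 6)(2 7 5)= [0, 8, 7, 3, 4, 2, 1, 5, 6, 9, 10]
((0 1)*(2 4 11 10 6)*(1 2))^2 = (0 4 10 1 2 11 6) = [4, 2, 11, 3, 10, 5, 0, 7, 8, 9, 1, 6]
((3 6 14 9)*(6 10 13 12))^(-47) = (3 13 6 9 10 12 14) = [0, 1, 2, 13, 4, 5, 9, 7, 8, 10, 12, 11, 14, 6, 3]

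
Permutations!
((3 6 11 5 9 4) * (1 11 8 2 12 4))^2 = (1 5)(2 4 6)(3 8 12)(9 11) = [0, 5, 4, 8, 6, 1, 2, 7, 12, 11, 10, 9, 3]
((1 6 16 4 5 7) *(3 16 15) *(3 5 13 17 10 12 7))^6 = (1 4)(3 12)(5 10)(6 13)(7 16)(15 17) = [0, 4, 2, 12, 1, 10, 13, 16, 8, 9, 5, 11, 3, 6, 14, 17, 7, 15]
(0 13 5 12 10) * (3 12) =(0 13 5 3 12 10) =[13, 1, 2, 12, 4, 3, 6, 7, 8, 9, 0, 11, 10, 5]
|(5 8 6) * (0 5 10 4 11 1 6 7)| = 20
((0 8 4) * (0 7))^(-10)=(0 4)(7 8)=[4, 1, 2, 3, 0, 5, 6, 8, 7]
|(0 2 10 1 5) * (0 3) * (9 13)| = |(0 2 10 1 5 3)(9 13)| = 6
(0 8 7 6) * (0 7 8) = (8)(6 7) = [0, 1, 2, 3, 4, 5, 7, 6, 8]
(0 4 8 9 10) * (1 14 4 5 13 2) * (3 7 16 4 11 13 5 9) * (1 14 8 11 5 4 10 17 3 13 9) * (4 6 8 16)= (0 1 16 10)(2 14 5 6 8 13)(3 7 4 11 9 17)= [1, 16, 14, 7, 11, 6, 8, 4, 13, 17, 0, 9, 12, 2, 5, 15, 10, 3]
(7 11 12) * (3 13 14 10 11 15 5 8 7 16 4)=[0, 1, 2, 13, 3, 8, 6, 15, 7, 9, 11, 12, 16, 14, 10, 5, 4]=(3 13 14 10 11 12 16 4)(5 8 7 15)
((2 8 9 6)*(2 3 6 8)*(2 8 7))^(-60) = [0, 1, 2, 3, 4, 5, 6, 7, 8, 9] = (9)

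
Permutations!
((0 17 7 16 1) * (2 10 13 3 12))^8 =(0 16 17 1 7)(2 3 10 12 13) =[16, 7, 3, 10, 4, 5, 6, 0, 8, 9, 12, 11, 13, 2, 14, 15, 17, 1]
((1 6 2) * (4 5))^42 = (6) = [0, 1, 2, 3, 4, 5, 6]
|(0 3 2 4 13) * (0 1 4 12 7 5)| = 6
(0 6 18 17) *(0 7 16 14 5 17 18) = [6, 1, 2, 3, 4, 17, 0, 16, 8, 9, 10, 11, 12, 13, 5, 15, 14, 7, 18] = (18)(0 6)(5 17 7 16 14)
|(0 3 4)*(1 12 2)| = 3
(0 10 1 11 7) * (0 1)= [10, 11, 2, 3, 4, 5, 6, 1, 8, 9, 0, 7]= (0 10)(1 11 7)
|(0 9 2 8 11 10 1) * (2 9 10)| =|(0 10 1)(2 8 11)| =3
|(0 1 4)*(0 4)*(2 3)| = 2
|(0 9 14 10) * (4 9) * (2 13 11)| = 15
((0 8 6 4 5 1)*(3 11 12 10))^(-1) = [1, 5, 2, 10, 6, 4, 8, 7, 0, 9, 12, 3, 11] = (0 1 5 4 6 8)(3 10 12 11)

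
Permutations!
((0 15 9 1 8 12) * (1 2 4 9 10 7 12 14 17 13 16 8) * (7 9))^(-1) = [12, 1, 9, 3, 2, 5, 6, 4, 16, 10, 15, 11, 7, 17, 8, 0, 13, 14] = (0 12 7 4 2 9 10 15)(8 16 13 17 14)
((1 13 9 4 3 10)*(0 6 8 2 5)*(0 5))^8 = (1 9 3)(4 10 13) = [0, 9, 2, 1, 10, 5, 6, 7, 8, 3, 13, 11, 12, 4]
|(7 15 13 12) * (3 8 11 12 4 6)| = 9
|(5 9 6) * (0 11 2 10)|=|(0 11 2 10)(5 9 6)|=12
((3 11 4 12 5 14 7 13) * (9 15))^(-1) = (3 13 7 14 5 12 4 11)(9 15) = [0, 1, 2, 13, 11, 12, 6, 14, 8, 15, 10, 3, 4, 7, 5, 9]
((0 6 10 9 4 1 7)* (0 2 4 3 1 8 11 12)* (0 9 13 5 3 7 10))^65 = (13)(0 6)(2 8 12 7 4 11 9) = [6, 1, 8, 3, 11, 5, 0, 4, 12, 2, 10, 9, 7, 13]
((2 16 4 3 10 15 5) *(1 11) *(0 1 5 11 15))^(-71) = (0 10 3 4 16 2 5 11 15 1) = [10, 0, 5, 4, 16, 11, 6, 7, 8, 9, 3, 15, 12, 13, 14, 1, 2]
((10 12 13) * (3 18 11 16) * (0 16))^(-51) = (0 11 18 3 16) = [11, 1, 2, 16, 4, 5, 6, 7, 8, 9, 10, 18, 12, 13, 14, 15, 0, 17, 3]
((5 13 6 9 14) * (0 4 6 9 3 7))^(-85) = (5 14 9 13) = [0, 1, 2, 3, 4, 14, 6, 7, 8, 13, 10, 11, 12, 5, 9]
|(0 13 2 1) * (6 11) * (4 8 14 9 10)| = |(0 13 2 1)(4 8 14 9 10)(6 11)| = 20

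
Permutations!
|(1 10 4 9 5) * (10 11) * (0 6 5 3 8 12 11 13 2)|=42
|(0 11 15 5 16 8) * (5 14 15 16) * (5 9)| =4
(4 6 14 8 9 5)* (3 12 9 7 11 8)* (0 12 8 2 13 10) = (0 12 9 5 4 6 14 3 8 7 11 2 13 10) = [12, 1, 13, 8, 6, 4, 14, 11, 7, 5, 0, 2, 9, 10, 3]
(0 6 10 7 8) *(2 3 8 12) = (0 6 10 7 12 2 3 8) = [6, 1, 3, 8, 4, 5, 10, 12, 0, 9, 7, 11, 2]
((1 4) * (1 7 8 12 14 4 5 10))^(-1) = (1 10 5)(4 14 12 8 7) = [0, 10, 2, 3, 14, 1, 6, 4, 7, 9, 5, 11, 8, 13, 12]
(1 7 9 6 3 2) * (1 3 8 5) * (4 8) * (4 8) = (1 7 9 6 8 5)(2 3) = [0, 7, 3, 2, 4, 1, 8, 9, 5, 6]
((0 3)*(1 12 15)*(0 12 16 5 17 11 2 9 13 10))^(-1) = (0 10 13 9 2 11 17 5 16 1 15 12 3) = [10, 15, 11, 0, 4, 16, 6, 7, 8, 2, 13, 17, 3, 9, 14, 12, 1, 5]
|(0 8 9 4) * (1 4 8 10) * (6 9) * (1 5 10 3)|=|(0 3 1 4)(5 10)(6 9 8)|=12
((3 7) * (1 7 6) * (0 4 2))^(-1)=(0 2 4)(1 6 3 7)=[2, 6, 4, 7, 0, 5, 3, 1]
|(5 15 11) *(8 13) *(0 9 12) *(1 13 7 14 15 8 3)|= |(0 9 12)(1 13 3)(5 8 7 14 15 11)|= 6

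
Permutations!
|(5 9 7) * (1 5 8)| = 5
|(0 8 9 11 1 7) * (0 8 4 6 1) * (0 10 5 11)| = 21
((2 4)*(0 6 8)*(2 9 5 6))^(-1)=(0 8 6 5 9 4 2)=[8, 1, 0, 3, 2, 9, 5, 7, 6, 4]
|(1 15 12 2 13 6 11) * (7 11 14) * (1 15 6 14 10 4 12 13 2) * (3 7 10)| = |(1 6 3 7 11 15 13 14 10 4 12)| = 11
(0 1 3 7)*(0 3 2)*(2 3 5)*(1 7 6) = [7, 3, 0, 6, 4, 2, 1, 5] = (0 7 5 2)(1 3 6)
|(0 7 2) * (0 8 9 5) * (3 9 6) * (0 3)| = 15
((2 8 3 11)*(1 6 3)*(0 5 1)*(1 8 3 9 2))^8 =(0 8 5)(1 9 3)(2 11 6) =[8, 9, 11, 1, 4, 0, 2, 7, 5, 3, 10, 6]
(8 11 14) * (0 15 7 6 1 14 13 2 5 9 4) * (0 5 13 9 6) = [15, 14, 13, 3, 5, 6, 1, 0, 11, 4, 10, 9, 12, 2, 8, 7] = (0 15 7)(1 14 8 11 9 4 5 6)(2 13)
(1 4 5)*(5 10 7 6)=(1 4 10 7 6 5)=[0, 4, 2, 3, 10, 1, 5, 6, 8, 9, 7]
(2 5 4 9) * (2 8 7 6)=(2 5 4 9 8 7 6)=[0, 1, 5, 3, 9, 4, 2, 6, 7, 8]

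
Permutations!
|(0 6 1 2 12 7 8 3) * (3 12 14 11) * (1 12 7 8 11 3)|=10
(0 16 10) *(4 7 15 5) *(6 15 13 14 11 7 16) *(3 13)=(0 6 15 5 4 16 10)(3 13 14 11 7)=[6, 1, 2, 13, 16, 4, 15, 3, 8, 9, 0, 7, 12, 14, 11, 5, 10]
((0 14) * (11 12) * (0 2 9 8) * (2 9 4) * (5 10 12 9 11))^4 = (0 8 9 11 14)(5 10 12) = [8, 1, 2, 3, 4, 10, 6, 7, 9, 11, 12, 14, 5, 13, 0]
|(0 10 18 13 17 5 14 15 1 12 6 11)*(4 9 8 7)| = 12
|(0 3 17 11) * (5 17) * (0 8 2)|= 7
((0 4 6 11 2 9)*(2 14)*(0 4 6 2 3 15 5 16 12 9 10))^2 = (0 11 3 5 12 4 10 6 14 15 16 9 2) = [11, 1, 0, 5, 10, 12, 14, 7, 8, 2, 6, 3, 4, 13, 15, 16, 9]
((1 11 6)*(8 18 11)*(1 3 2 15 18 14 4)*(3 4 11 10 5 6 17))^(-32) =(1 15 8 18 14 10 11 5 17 6 3 4 2) =[0, 15, 1, 4, 2, 17, 3, 7, 18, 9, 11, 5, 12, 13, 10, 8, 16, 6, 14]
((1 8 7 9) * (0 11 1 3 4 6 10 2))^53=(0 10 4 9 8 11 2 6 3 7 1)=[10, 0, 6, 7, 9, 5, 3, 1, 11, 8, 4, 2]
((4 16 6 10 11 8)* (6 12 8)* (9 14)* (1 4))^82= (1 16 8 4 12)(6 10 11)= [0, 16, 2, 3, 12, 5, 10, 7, 4, 9, 11, 6, 1, 13, 14, 15, 8]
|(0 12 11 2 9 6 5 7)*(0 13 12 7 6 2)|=|(0 7 13 12 11)(2 9)(5 6)|=10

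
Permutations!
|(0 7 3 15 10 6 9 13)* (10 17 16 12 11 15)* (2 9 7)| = 20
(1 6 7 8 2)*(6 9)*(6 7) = (1 9 7 8 2) = [0, 9, 1, 3, 4, 5, 6, 8, 2, 7]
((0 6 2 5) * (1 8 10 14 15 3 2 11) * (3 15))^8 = (15)(0 2 14 8 11)(1 6 5 3 10) = [2, 6, 14, 10, 4, 3, 5, 7, 11, 9, 1, 0, 12, 13, 8, 15]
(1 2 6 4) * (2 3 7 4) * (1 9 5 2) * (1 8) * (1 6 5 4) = (1 3 7)(2 5)(4 9)(6 8) = [0, 3, 5, 7, 9, 2, 8, 1, 6, 4]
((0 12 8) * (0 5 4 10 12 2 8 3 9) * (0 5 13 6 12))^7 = [9, 1, 5, 8, 12, 6, 0, 7, 4, 13, 3, 11, 2, 10] = (0 9 13 10 3 8 4 12 2 5 6)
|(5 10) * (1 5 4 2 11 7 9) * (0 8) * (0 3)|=24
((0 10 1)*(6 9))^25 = [10, 0, 2, 3, 4, 5, 9, 7, 8, 6, 1] = (0 10 1)(6 9)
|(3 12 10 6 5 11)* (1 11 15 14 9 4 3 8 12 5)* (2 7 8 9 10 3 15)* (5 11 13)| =|(1 13 5 2 7 8 12 3 11 9 4 15 14 10 6)| =15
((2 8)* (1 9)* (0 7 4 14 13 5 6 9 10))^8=(0 1 6 13 4)(5 14 7 10 9)=[1, 6, 2, 3, 0, 14, 13, 10, 8, 5, 9, 11, 12, 4, 7]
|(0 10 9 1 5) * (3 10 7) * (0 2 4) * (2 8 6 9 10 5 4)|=|(10)(0 7 3 5 8 6 9 1 4)|=9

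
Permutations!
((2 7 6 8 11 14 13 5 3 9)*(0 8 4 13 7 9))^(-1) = (0 3 5 13 4 6 7 14 11 8)(2 9) = [3, 1, 9, 5, 6, 13, 7, 14, 0, 2, 10, 8, 12, 4, 11]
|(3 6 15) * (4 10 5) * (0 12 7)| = 3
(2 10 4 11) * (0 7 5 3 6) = [7, 1, 10, 6, 11, 3, 0, 5, 8, 9, 4, 2] = (0 7 5 3 6)(2 10 4 11)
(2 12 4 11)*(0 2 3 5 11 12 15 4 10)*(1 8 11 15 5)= (0 2 5 15 4 12 10)(1 8 11 3)= [2, 8, 5, 1, 12, 15, 6, 7, 11, 9, 0, 3, 10, 13, 14, 4]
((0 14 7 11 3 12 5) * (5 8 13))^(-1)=(0 5 13 8 12 3 11 7 14)=[5, 1, 2, 11, 4, 13, 6, 14, 12, 9, 10, 7, 3, 8, 0]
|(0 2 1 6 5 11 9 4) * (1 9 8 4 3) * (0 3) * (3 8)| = |(0 2 9)(1 6 5 11 3)(4 8)| = 30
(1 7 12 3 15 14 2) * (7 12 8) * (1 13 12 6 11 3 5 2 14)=[0, 6, 13, 15, 4, 2, 11, 8, 7, 9, 10, 3, 5, 12, 14, 1]=(1 6 11 3 15)(2 13 12 5)(7 8)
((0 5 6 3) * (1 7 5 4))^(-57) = (0 3 6 5 7 1 4) = [3, 4, 2, 6, 0, 7, 5, 1]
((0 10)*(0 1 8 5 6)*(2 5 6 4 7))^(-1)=[6, 10, 7, 3, 5, 2, 8, 4, 1, 9, 0]=(0 6 8 1 10)(2 7 4 5)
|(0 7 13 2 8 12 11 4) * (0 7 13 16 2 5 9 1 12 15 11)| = |(0 13 5 9 1 12)(2 8 15 11 4 7 16)| = 42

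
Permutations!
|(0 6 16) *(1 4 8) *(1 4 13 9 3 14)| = 30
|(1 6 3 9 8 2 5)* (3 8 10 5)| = |(1 6 8 2 3 9 10 5)| = 8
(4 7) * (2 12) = (2 12)(4 7) = [0, 1, 12, 3, 7, 5, 6, 4, 8, 9, 10, 11, 2]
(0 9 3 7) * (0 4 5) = (0 9 3 7 4 5) = [9, 1, 2, 7, 5, 0, 6, 4, 8, 3]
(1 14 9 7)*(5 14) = [0, 5, 2, 3, 4, 14, 6, 1, 8, 7, 10, 11, 12, 13, 9] = (1 5 14 9 7)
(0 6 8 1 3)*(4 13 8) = (0 6 4 13 8 1 3) = [6, 3, 2, 0, 13, 5, 4, 7, 1, 9, 10, 11, 12, 8]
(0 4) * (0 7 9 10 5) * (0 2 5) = (0 4 7 9 10)(2 5) = [4, 1, 5, 3, 7, 2, 6, 9, 8, 10, 0]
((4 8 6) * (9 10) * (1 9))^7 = (1 9 10)(4 8 6) = [0, 9, 2, 3, 8, 5, 4, 7, 6, 10, 1]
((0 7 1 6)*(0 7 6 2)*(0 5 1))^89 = [7, 5, 1, 3, 4, 2, 0, 6] = (0 7 6)(1 5 2)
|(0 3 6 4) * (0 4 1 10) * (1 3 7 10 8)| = |(0 7 10)(1 8)(3 6)| = 6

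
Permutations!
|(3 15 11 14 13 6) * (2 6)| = |(2 6 3 15 11 14 13)| = 7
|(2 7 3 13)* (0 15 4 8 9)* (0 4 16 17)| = 12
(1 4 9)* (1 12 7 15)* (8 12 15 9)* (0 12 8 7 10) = (0 12 10)(1 4 7 9 15) = [12, 4, 2, 3, 7, 5, 6, 9, 8, 15, 0, 11, 10, 13, 14, 1]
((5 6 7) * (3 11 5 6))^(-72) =(11) =[0, 1, 2, 3, 4, 5, 6, 7, 8, 9, 10, 11]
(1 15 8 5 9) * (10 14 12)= (1 15 8 5 9)(10 14 12)= [0, 15, 2, 3, 4, 9, 6, 7, 5, 1, 14, 11, 10, 13, 12, 8]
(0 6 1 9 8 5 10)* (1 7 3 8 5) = [6, 9, 2, 8, 4, 10, 7, 3, 1, 5, 0] = (0 6 7 3 8 1 9 5 10)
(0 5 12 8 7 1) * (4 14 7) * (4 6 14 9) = (0 5 12 8 6 14 7 1)(4 9) = [5, 0, 2, 3, 9, 12, 14, 1, 6, 4, 10, 11, 8, 13, 7]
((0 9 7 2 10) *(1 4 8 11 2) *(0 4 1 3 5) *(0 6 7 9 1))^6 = (2 10 4 8 11)(3 6)(5 7) = [0, 1, 10, 6, 8, 7, 3, 5, 11, 9, 4, 2]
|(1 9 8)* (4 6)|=6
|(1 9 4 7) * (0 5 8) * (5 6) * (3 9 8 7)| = 6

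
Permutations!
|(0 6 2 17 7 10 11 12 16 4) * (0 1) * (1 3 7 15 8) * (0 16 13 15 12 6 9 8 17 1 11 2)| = 140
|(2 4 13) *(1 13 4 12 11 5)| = |(1 13 2 12 11 5)| = 6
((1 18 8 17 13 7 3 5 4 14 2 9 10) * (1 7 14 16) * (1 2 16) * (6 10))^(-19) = (1 7 2 17 4 10 16 8 5 6 14 18 3 9 13) = [0, 7, 17, 9, 10, 6, 14, 2, 5, 13, 16, 11, 12, 1, 18, 15, 8, 4, 3]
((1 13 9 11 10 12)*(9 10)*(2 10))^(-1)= [0, 12, 13, 3, 4, 5, 6, 7, 8, 11, 2, 9, 10, 1]= (1 12 10 2 13)(9 11)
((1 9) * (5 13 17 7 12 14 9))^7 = (1 9 14 12 7 17 13 5) = [0, 9, 2, 3, 4, 1, 6, 17, 8, 14, 10, 11, 7, 5, 12, 15, 16, 13]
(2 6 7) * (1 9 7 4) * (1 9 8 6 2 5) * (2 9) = (1 8 6 4 2 9 7 5) = [0, 8, 9, 3, 2, 1, 4, 5, 6, 7]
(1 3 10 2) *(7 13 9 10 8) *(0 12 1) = (0 12 1 3 8 7 13 9 10 2) = [12, 3, 0, 8, 4, 5, 6, 13, 7, 10, 2, 11, 1, 9]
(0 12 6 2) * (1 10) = (0 12 6 2)(1 10) = [12, 10, 0, 3, 4, 5, 2, 7, 8, 9, 1, 11, 6]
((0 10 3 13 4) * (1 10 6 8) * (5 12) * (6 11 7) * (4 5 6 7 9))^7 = (0 4 9 11)(1 8 6 12 5 13 3 10) = [4, 8, 2, 10, 9, 13, 12, 7, 6, 11, 1, 0, 5, 3]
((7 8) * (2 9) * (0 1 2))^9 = (0 1 2 9)(7 8) = [1, 2, 9, 3, 4, 5, 6, 8, 7, 0]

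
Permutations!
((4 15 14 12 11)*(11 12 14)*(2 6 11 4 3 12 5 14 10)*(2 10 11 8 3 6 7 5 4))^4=(2 11 12 7 6 4 5 8 15 14 3)=[0, 1, 11, 2, 5, 8, 4, 6, 15, 9, 10, 12, 7, 13, 3, 14]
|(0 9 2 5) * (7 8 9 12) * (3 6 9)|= |(0 12 7 8 3 6 9 2 5)|= 9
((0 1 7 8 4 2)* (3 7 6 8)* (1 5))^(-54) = (0 1 8 2 5 6 4) = [1, 8, 5, 3, 0, 6, 4, 7, 2]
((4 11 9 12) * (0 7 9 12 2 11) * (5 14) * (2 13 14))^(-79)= (0 7 9 13 14 5 2 11 12 4)= [7, 1, 11, 3, 0, 2, 6, 9, 8, 13, 10, 12, 4, 14, 5]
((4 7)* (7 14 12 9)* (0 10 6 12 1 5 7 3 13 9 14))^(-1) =(0 4 7 5 1 14 12 6 10)(3 9 13) =[4, 14, 2, 9, 7, 1, 10, 5, 8, 13, 0, 11, 6, 3, 12]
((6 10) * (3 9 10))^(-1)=[0, 1, 2, 6, 4, 5, 10, 7, 8, 3, 9]=(3 6 10 9)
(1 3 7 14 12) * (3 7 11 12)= (1 7 14 3 11 12)= [0, 7, 2, 11, 4, 5, 6, 14, 8, 9, 10, 12, 1, 13, 3]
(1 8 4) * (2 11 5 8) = (1 2 11 5 8 4) = [0, 2, 11, 3, 1, 8, 6, 7, 4, 9, 10, 5]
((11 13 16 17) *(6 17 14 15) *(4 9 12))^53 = (4 12 9)(6 16 17 14 11 15 13) = [0, 1, 2, 3, 12, 5, 16, 7, 8, 4, 10, 15, 9, 6, 11, 13, 17, 14]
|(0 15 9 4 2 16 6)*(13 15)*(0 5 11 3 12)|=|(0 13 15 9 4 2 16 6 5 11 3 12)|=12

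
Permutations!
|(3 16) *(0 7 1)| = 6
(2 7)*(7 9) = (2 9 7) = [0, 1, 9, 3, 4, 5, 6, 2, 8, 7]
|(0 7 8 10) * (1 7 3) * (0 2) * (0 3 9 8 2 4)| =|(0 9 8 10 4)(1 7 2 3)| =20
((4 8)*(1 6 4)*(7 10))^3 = (1 8 4 6)(7 10) = [0, 8, 2, 3, 6, 5, 1, 10, 4, 9, 7]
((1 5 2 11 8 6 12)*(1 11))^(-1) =(1 2 5)(6 8 11 12) =[0, 2, 5, 3, 4, 1, 8, 7, 11, 9, 10, 12, 6]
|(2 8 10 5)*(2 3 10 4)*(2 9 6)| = 15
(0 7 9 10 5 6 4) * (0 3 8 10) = (0 7 9)(3 8 10 5 6 4) = [7, 1, 2, 8, 3, 6, 4, 9, 10, 0, 5]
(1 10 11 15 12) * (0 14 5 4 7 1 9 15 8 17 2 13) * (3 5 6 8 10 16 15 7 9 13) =(0 14 6 8 17 2 3 5 4 9 7 1 16 15 12 13)(10 11) =[14, 16, 3, 5, 9, 4, 8, 1, 17, 7, 11, 10, 13, 0, 6, 12, 15, 2]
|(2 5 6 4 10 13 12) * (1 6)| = 8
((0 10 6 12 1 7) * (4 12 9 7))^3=(12)(0 9 10 7 6)=[9, 1, 2, 3, 4, 5, 0, 6, 8, 10, 7, 11, 12]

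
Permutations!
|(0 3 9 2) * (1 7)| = 4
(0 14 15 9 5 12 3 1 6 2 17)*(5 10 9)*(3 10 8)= [14, 6, 17, 1, 4, 12, 2, 7, 3, 8, 9, 11, 10, 13, 15, 5, 16, 0]= (0 14 15 5 12 10 9 8 3 1 6 2 17)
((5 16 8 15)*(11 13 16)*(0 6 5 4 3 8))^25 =(0 6 5 11 13 16)(3 8 15 4) =[6, 1, 2, 8, 3, 11, 5, 7, 15, 9, 10, 13, 12, 16, 14, 4, 0]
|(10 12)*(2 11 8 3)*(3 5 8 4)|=4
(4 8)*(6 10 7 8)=(4 6 10 7 8)=[0, 1, 2, 3, 6, 5, 10, 8, 4, 9, 7]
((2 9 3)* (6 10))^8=[0, 1, 3, 9, 4, 5, 6, 7, 8, 2, 10]=(10)(2 3 9)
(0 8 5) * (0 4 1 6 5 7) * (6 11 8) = (0 6 5 4 1 11 8 7) = [6, 11, 2, 3, 1, 4, 5, 0, 7, 9, 10, 8]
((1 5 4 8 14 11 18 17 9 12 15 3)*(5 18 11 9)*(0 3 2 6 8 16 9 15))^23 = (0 18 4 12 1 5 9 3 17 16)(2 14 6 15 8) = [18, 5, 14, 17, 12, 9, 15, 7, 2, 3, 10, 11, 1, 13, 6, 8, 0, 16, 4]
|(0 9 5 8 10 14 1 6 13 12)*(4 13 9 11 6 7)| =13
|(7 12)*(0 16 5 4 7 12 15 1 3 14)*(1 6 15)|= 8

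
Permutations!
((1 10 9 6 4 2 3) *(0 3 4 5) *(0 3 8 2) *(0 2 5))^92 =(0 1)(3 6)(5 9)(8 10) =[1, 0, 2, 6, 4, 9, 3, 7, 10, 5, 8]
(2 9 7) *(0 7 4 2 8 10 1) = (0 7 8 10 1)(2 9 4) = [7, 0, 9, 3, 2, 5, 6, 8, 10, 4, 1]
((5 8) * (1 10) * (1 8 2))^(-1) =(1 2 5 8 10) =[0, 2, 5, 3, 4, 8, 6, 7, 10, 9, 1]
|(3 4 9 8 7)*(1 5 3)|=|(1 5 3 4 9 8 7)|=7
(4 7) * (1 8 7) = (1 8 7 4) = [0, 8, 2, 3, 1, 5, 6, 4, 7]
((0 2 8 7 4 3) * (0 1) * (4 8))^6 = (8)(0 2 4 3 1) = [2, 0, 4, 1, 3, 5, 6, 7, 8]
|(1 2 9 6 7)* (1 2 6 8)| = |(1 6 7 2 9 8)| = 6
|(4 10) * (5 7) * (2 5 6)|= 4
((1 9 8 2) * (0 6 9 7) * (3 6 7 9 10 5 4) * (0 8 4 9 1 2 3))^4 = (0 6 4 3 9 8 5 7 10) = [6, 1, 2, 9, 3, 7, 4, 10, 5, 8, 0]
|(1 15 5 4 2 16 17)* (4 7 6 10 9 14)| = 12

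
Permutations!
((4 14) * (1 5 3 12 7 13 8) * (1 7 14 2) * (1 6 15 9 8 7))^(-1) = (1 8 9 15 6 2 4 14 12 3 5)(7 13) = [0, 8, 4, 5, 14, 1, 2, 13, 9, 15, 10, 11, 3, 7, 12, 6]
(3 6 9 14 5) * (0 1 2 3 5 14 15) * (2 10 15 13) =(0 1 10 15)(2 3 6 9 13) =[1, 10, 3, 6, 4, 5, 9, 7, 8, 13, 15, 11, 12, 2, 14, 0]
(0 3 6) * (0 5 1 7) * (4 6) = [3, 7, 2, 4, 6, 1, 5, 0] = (0 3 4 6 5 1 7)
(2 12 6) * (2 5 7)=[0, 1, 12, 3, 4, 7, 5, 2, 8, 9, 10, 11, 6]=(2 12 6 5 7)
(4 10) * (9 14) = (4 10)(9 14) = [0, 1, 2, 3, 10, 5, 6, 7, 8, 14, 4, 11, 12, 13, 9]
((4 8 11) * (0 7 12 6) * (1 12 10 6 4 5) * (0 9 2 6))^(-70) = (0 10 7)(1 4 11)(2 9 6)(5 12 8) = [10, 4, 9, 3, 11, 12, 2, 0, 5, 6, 7, 1, 8]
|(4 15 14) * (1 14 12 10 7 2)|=8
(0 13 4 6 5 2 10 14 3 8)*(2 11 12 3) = (0 13 4 6 5 11 12 3 8)(2 10 14) = [13, 1, 10, 8, 6, 11, 5, 7, 0, 9, 14, 12, 3, 4, 2]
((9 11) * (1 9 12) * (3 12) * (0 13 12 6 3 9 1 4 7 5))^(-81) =(0 4)(3 6)(5 12)(7 13)(9 11) =[4, 1, 2, 6, 0, 12, 3, 13, 8, 11, 10, 9, 5, 7]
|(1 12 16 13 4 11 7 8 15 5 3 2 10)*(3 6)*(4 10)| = 45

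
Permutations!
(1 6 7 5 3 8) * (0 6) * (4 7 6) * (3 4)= (0 3 8 1)(4 7 5)= [3, 0, 2, 8, 7, 4, 6, 5, 1]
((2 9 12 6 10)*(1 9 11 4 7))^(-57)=[0, 11, 12, 3, 10, 5, 1, 2, 8, 4, 9, 6, 7]=(1 11 6)(2 12 7)(4 10 9)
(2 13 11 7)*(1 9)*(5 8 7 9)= (1 5 8 7 2 13 11 9)= [0, 5, 13, 3, 4, 8, 6, 2, 7, 1, 10, 9, 12, 11]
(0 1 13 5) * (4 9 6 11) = (0 1 13 5)(4 9 6 11) = [1, 13, 2, 3, 9, 0, 11, 7, 8, 6, 10, 4, 12, 5]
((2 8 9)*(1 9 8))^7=(1 9 2)=[0, 9, 1, 3, 4, 5, 6, 7, 8, 2]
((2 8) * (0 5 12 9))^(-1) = [9, 1, 8, 3, 4, 0, 6, 7, 2, 12, 10, 11, 5] = (0 9 12 5)(2 8)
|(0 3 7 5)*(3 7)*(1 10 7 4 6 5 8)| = |(0 4 6 5)(1 10 7 8)| = 4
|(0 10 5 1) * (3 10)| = 5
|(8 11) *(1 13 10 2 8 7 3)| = 8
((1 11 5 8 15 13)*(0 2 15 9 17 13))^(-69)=(1 11 5 8 9 17 13)=[0, 11, 2, 3, 4, 8, 6, 7, 9, 17, 10, 5, 12, 1, 14, 15, 16, 13]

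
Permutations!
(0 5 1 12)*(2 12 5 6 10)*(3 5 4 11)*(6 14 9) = [14, 4, 12, 5, 11, 1, 10, 7, 8, 6, 2, 3, 0, 13, 9] = (0 14 9 6 10 2 12)(1 4 11 3 5)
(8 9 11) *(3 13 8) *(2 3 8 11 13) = [0, 1, 3, 2, 4, 5, 6, 7, 9, 13, 10, 8, 12, 11] = (2 3)(8 9 13 11)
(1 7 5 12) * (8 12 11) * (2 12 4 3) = (1 7 5 11 8 4 3 2 12) = [0, 7, 12, 2, 3, 11, 6, 5, 4, 9, 10, 8, 1]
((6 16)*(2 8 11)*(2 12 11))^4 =(16) =[0, 1, 2, 3, 4, 5, 6, 7, 8, 9, 10, 11, 12, 13, 14, 15, 16]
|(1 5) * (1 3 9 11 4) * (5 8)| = |(1 8 5 3 9 11 4)| = 7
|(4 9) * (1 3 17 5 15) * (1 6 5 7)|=12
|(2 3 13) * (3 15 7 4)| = |(2 15 7 4 3 13)| = 6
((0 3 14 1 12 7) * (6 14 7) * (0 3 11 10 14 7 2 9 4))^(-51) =[2, 11, 6, 12, 3, 5, 14, 1, 8, 7, 4, 9, 10, 13, 0] =(0 2 6 14)(1 11 9 7)(3 12 10 4)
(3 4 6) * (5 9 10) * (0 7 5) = [7, 1, 2, 4, 6, 9, 3, 5, 8, 10, 0] = (0 7 5 9 10)(3 4 6)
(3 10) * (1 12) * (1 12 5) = (12)(1 5)(3 10) = [0, 5, 2, 10, 4, 1, 6, 7, 8, 9, 3, 11, 12]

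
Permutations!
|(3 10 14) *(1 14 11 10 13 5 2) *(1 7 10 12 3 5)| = 10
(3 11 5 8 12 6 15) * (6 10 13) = [0, 1, 2, 11, 4, 8, 15, 7, 12, 9, 13, 5, 10, 6, 14, 3] = (3 11 5 8 12 10 13 6 15)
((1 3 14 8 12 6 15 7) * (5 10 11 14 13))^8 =(1 12 10)(3 6 11)(5 7 8)(13 15 14) =[0, 12, 2, 6, 4, 7, 11, 8, 5, 9, 1, 3, 10, 15, 13, 14]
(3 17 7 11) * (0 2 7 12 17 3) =(0 2 7 11)(12 17) =[2, 1, 7, 3, 4, 5, 6, 11, 8, 9, 10, 0, 17, 13, 14, 15, 16, 12]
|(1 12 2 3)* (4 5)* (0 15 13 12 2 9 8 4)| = |(0 15 13 12 9 8 4 5)(1 2 3)| = 24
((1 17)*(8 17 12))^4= (17)= [0, 1, 2, 3, 4, 5, 6, 7, 8, 9, 10, 11, 12, 13, 14, 15, 16, 17]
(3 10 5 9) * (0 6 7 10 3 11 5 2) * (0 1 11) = (0 6 7 10 2 1 11 5 9) = [6, 11, 1, 3, 4, 9, 7, 10, 8, 0, 2, 5]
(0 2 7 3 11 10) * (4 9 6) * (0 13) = (0 2 7 3 11 10 13)(4 9 6) = [2, 1, 7, 11, 9, 5, 4, 3, 8, 6, 13, 10, 12, 0]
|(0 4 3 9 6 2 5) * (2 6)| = 6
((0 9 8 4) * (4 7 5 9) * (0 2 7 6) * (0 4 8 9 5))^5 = (9)(0 7 2 4 6 8) = [7, 1, 4, 3, 6, 5, 8, 2, 0, 9]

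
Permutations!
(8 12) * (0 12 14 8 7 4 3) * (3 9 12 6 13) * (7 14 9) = (0 6 13 3)(4 7)(8 9 12 14) = [6, 1, 2, 0, 7, 5, 13, 4, 9, 12, 10, 11, 14, 3, 8]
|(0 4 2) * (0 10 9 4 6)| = |(0 6)(2 10 9 4)| = 4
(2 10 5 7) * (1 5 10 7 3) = (10)(1 5 3)(2 7) = [0, 5, 7, 1, 4, 3, 6, 2, 8, 9, 10]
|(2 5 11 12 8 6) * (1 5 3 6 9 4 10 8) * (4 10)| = |(1 5 11 12)(2 3 6)(8 9 10)| = 12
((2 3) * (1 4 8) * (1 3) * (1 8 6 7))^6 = (8)(1 6)(4 7) = [0, 6, 2, 3, 7, 5, 1, 4, 8]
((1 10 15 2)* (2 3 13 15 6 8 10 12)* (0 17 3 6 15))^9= (0 17 3 13)(6 8 10 15)= [17, 1, 2, 13, 4, 5, 8, 7, 10, 9, 15, 11, 12, 0, 14, 6, 16, 3]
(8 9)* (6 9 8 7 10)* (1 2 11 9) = [0, 2, 11, 3, 4, 5, 1, 10, 8, 7, 6, 9] = (1 2 11 9 7 10 6)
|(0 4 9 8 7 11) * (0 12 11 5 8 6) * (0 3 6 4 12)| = 6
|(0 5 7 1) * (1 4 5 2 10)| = 12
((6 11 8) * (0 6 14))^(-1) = (0 14 8 11 6) = [14, 1, 2, 3, 4, 5, 0, 7, 11, 9, 10, 6, 12, 13, 8]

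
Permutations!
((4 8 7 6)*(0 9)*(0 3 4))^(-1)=[6, 1, 2, 9, 3, 5, 7, 8, 4, 0]=(0 6 7 8 4 3 9)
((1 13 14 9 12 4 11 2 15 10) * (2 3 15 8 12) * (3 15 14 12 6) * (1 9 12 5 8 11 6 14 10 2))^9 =(15)(1 10 6 12 8 13 9 3 4 14 5) =[0, 10, 2, 4, 14, 1, 12, 7, 13, 3, 6, 11, 8, 9, 5, 15]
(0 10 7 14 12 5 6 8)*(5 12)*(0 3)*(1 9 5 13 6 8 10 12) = (0 12 1 9 5 8 3)(6 10 7 14 13) = [12, 9, 2, 0, 4, 8, 10, 14, 3, 5, 7, 11, 1, 6, 13]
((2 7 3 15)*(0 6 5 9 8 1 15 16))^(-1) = (0 16 3 7 2 15 1 8 9 5 6) = [16, 8, 15, 7, 4, 6, 0, 2, 9, 5, 10, 11, 12, 13, 14, 1, 3]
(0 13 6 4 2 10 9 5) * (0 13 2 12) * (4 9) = (0 2 10 4 12)(5 13 6 9) = [2, 1, 10, 3, 12, 13, 9, 7, 8, 5, 4, 11, 0, 6]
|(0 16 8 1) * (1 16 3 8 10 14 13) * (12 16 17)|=10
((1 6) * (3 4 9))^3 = [0, 6, 2, 3, 4, 5, 1, 7, 8, 9] = (9)(1 6)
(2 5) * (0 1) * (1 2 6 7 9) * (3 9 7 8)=(0 2 5 6 8 3 9 1)=[2, 0, 5, 9, 4, 6, 8, 7, 3, 1]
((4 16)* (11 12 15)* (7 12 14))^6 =(16)(7 12 15 11 14) =[0, 1, 2, 3, 4, 5, 6, 12, 8, 9, 10, 14, 15, 13, 7, 11, 16]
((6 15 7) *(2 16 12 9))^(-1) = (2 9 12 16)(6 7 15) = [0, 1, 9, 3, 4, 5, 7, 15, 8, 12, 10, 11, 16, 13, 14, 6, 2]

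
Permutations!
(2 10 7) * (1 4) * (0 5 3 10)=(0 5 3 10 7 2)(1 4)=[5, 4, 0, 10, 1, 3, 6, 2, 8, 9, 7]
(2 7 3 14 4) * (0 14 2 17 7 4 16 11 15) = [14, 1, 4, 2, 17, 5, 6, 3, 8, 9, 10, 15, 12, 13, 16, 0, 11, 7] = (0 14 16 11 15)(2 4 17 7 3)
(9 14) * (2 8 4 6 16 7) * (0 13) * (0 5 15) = (0 13 5 15)(2 8 4 6 16 7)(9 14) = [13, 1, 8, 3, 6, 15, 16, 2, 4, 14, 10, 11, 12, 5, 9, 0, 7]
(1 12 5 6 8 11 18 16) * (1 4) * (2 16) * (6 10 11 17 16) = [0, 12, 6, 3, 1, 10, 8, 7, 17, 9, 11, 18, 5, 13, 14, 15, 4, 16, 2] = (1 12 5 10 11 18 2 6 8 17 16 4)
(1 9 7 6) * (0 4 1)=[4, 9, 2, 3, 1, 5, 0, 6, 8, 7]=(0 4 1 9 7 6)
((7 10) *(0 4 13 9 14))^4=(0 14 9 13 4)=[14, 1, 2, 3, 0, 5, 6, 7, 8, 13, 10, 11, 12, 4, 9]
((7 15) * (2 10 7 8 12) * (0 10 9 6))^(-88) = (0 7 8 2 6 10 15 12 9) = [7, 1, 6, 3, 4, 5, 10, 8, 2, 0, 15, 11, 9, 13, 14, 12]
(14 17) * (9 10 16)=(9 10 16)(14 17)=[0, 1, 2, 3, 4, 5, 6, 7, 8, 10, 16, 11, 12, 13, 17, 15, 9, 14]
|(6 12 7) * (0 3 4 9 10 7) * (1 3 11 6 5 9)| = 12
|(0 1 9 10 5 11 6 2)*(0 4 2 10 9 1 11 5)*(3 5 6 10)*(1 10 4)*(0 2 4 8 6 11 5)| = 6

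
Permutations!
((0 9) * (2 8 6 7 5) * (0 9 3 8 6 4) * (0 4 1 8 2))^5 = (9)(0 5 7 6 2 3)(1 8) = [5, 8, 3, 0, 4, 7, 2, 6, 1, 9]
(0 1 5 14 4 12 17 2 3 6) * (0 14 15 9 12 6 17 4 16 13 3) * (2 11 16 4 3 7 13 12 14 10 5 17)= (0 1 17 11 16 12 3 2)(4 6 10 5 15 9 14)(7 13)= [1, 17, 0, 2, 6, 15, 10, 13, 8, 14, 5, 16, 3, 7, 4, 9, 12, 11]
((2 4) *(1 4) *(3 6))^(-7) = (1 2 4)(3 6) = [0, 2, 4, 6, 1, 5, 3]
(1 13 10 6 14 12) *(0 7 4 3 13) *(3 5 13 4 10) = (0 7 10 6 14 12 1)(3 4 5 13) = [7, 0, 2, 4, 5, 13, 14, 10, 8, 9, 6, 11, 1, 3, 12]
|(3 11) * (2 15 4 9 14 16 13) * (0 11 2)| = 10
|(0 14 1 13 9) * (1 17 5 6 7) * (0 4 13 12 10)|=9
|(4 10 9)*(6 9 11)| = |(4 10 11 6 9)| = 5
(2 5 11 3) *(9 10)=(2 5 11 3)(9 10)=[0, 1, 5, 2, 4, 11, 6, 7, 8, 10, 9, 3]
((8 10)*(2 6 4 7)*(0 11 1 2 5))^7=[5, 11, 1, 3, 6, 7, 2, 4, 10, 9, 8, 0]=(0 5 7 4 6 2 1 11)(8 10)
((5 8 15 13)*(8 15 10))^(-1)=(5 13 15)(8 10)=[0, 1, 2, 3, 4, 13, 6, 7, 10, 9, 8, 11, 12, 15, 14, 5]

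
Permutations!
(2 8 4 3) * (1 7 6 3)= (1 7 6 3 2 8 4)= [0, 7, 8, 2, 1, 5, 3, 6, 4]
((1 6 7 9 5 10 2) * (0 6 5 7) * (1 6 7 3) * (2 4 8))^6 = (0 10 7 4 9 8 3 2 1 6 5) = [10, 6, 1, 2, 9, 0, 5, 4, 3, 8, 7]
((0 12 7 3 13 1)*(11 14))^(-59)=(0 12 7 3 13 1)(11 14)=[12, 0, 2, 13, 4, 5, 6, 3, 8, 9, 10, 14, 7, 1, 11]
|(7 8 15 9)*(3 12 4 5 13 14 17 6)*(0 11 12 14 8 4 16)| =|(0 11 12 16)(3 14 17 6)(4 5 13 8 15 9 7)| =28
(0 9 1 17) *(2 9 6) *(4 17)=(0 6 2 9 1 4 17)=[6, 4, 9, 3, 17, 5, 2, 7, 8, 1, 10, 11, 12, 13, 14, 15, 16, 0]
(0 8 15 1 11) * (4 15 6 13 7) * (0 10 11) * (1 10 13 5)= (0 8 6 5 1)(4 15 10 11 13 7)= [8, 0, 2, 3, 15, 1, 5, 4, 6, 9, 11, 13, 12, 7, 14, 10]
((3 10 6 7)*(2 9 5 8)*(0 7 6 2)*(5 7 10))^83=(0 9 5 10 7 8 2 3)=[9, 1, 3, 0, 4, 10, 6, 8, 2, 5, 7]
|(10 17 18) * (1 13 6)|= |(1 13 6)(10 17 18)|= 3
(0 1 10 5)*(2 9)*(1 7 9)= (0 7 9 2 1 10 5)= [7, 10, 1, 3, 4, 0, 6, 9, 8, 2, 5]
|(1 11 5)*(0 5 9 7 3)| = |(0 5 1 11 9 7 3)| = 7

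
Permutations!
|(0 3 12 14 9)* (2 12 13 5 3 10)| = 6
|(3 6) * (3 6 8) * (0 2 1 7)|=4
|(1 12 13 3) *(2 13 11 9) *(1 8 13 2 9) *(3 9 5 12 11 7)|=|(1 11)(3 8 13 9 5 12 7)|=14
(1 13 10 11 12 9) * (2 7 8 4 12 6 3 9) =(1 13 10 11 6 3 9)(2 7 8 4 12) =[0, 13, 7, 9, 12, 5, 3, 8, 4, 1, 11, 6, 2, 10]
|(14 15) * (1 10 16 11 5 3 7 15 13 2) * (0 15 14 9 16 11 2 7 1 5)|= 30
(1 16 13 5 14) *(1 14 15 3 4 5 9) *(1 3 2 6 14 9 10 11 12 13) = (1 16)(2 6 14 9 3 4 5 15)(10 11 12 13) = [0, 16, 6, 4, 5, 15, 14, 7, 8, 3, 11, 12, 13, 10, 9, 2, 1]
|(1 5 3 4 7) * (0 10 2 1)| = 8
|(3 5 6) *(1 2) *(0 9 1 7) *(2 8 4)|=|(0 9 1 8 4 2 7)(3 5 6)|=21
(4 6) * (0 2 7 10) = (0 2 7 10)(4 6) = [2, 1, 7, 3, 6, 5, 4, 10, 8, 9, 0]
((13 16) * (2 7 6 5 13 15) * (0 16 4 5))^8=(0 15 7)(2 6 16)(4 13 5)=[15, 1, 6, 3, 13, 4, 16, 0, 8, 9, 10, 11, 12, 5, 14, 7, 2]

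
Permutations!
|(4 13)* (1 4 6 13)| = 2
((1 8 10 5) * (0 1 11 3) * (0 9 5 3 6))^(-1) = (0 6 11 5 9 3 10 8 1) = [6, 0, 2, 10, 4, 9, 11, 7, 1, 3, 8, 5]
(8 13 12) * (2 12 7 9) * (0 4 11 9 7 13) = (13)(0 4 11 9 2 12 8) = [4, 1, 12, 3, 11, 5, 6, 7, 0, 2, 10, 9, 8, 13]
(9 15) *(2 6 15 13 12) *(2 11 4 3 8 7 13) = [0, 1, 6, 8, 3, 5, 15, 13, 7, 2, 10, 4, 11, 12, 14, 9] = (2 6 15 9)(3 8 7 13 12 11 4)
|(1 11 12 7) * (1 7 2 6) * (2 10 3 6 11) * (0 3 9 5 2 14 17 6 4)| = |(0 3 4)(1 14 17 6)(2 11 12 10 9 5)| = 12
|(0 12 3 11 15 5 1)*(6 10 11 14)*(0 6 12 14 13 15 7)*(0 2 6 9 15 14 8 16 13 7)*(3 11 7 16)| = |(0 8 3 16 13 14 12 11)(1 9 15 5)(2 6 10 7)| = 8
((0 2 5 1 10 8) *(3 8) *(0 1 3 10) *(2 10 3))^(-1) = (0 1 8 3 10)(2 5) = [1, 8, 5, 10, 4, 2, 6, 7, 3, 9, 0]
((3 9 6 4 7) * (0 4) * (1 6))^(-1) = (0 6 1 9 3 7 4) = [6, 9, 2, 7, 0, 5, 1, 4, 8, 3]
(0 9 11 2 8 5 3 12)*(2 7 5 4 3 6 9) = (0 2 8 4 3 12)(5 6 9 11 7) = [2, 1, 8, 12, 3, 6, 9, 5, 4, 11, 10, 7, 0]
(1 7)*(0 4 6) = [4, 7, 2, 3, 6, 5, 0, 1] = (0 4 6)(1 7)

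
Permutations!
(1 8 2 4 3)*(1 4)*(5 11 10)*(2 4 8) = (1 2)(3 8 4)(5 11 10) = [0, 2, 1, 8, 3, 11, 6, 7, 4, 9, 5, 10]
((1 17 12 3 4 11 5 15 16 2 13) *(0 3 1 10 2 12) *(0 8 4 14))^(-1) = (0 14 3)(1 12 16 15 5 11 4 8 17)(2 10 13) = [14, 12, 10, 0, 8, 11, 6, 7, 17, 9, 13, 4, 16, 2, 3, 5, 15, 1]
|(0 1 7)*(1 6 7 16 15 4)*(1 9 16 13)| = 12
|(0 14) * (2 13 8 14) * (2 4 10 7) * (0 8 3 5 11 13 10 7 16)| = |(0 4 7 2 10 16)(3 5 11 13)(8 14)| = 12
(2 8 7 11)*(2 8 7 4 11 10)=(2 7 10)(4 11 8)=[0, 1, 7, 3, 11, 5, 6, 10, 4, 9, 2, 8]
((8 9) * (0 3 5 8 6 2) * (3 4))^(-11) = (0 9 3 2 8 4 6 5) = [9, 1, 8, 2, 6, 0, 5, 7, 4, 3]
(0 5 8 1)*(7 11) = (0 5 8 1)(7 11) = [5, 0, 2, 3, 4, 8, 6, 11, 1, 9, 10, 7]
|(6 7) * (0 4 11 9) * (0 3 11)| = 6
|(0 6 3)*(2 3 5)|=5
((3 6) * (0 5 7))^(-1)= (0 7 5)(3 6)= [7, 1, 2, 6, 4, 0, 3, 5]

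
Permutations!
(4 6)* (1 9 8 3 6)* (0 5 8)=[5, 9, 2, 6, 1, 8, 4, 7, 3, 0]=(0 5 8 3 6 4 1 9)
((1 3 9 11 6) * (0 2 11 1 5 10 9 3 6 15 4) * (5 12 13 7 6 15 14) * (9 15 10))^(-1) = (0 4 15 10 1 9 5 14 11 2)(6 7 13 12) = [4, 9, 0, 3, 15, 14, 7, 13, 8, 5, 1, 2, 6, 12, 11, 10]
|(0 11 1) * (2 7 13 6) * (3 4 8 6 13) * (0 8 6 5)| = |(13)(0 11 1 8 5)(2 7 3 4 6)| = 5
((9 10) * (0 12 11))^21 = (12)(9 10) = [0, 1, 2, 3, 4, 5, 6, 7, 8, 10, 9, 11, 12]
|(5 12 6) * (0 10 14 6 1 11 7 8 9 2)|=12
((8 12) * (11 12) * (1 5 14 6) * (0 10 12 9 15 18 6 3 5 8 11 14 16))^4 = (0 9 1 5 12 18 14)(3 10 15 8 16 11 6) = [9, 5, 2, 10, 4, 12, 3, 7, 16, 1, 15, 6, 18, 13, 0, 8, 11, 17, 14]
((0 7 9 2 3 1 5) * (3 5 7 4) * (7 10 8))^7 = (0 9 10 4 2 8 3 5 7 1) = [9, 0, 8, 5, 2, 7, 6, 1, 3, 10, 4]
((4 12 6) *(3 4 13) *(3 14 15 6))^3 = (6 15 14 13) = [0, 1, 2, 3, 4, 5, 15, 7, 8, 9, 10, 11, 12, 6, 13, 14]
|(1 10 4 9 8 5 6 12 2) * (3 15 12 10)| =|(1 3 15 12 2)(4 9 8 5 6 10)| =30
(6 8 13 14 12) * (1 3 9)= (1 3 9)(6 8 13 14 12)= [0, 3, 2, 9, 4, 5, 8, 7, 13, 1, 10, 11, 6, 14, 12]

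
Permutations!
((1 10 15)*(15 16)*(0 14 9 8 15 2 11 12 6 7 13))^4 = (0 15 2 7 9 10 12)(1 11 13 8 16 6 14) = [15, 11, 7, 3, 4, 5, 14, 9, 16, 10, 12, 13, 0, 8, 1, 2, 6]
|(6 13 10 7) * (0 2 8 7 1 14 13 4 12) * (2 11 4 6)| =|(0 11 4 12)(1 14 13 10)(2 8 7)| =12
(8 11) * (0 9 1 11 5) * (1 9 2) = (0 2 1 11 8 5) = [2, 11, 1, 3, 4, 0, 6, 7, 5, 9, 10, 8]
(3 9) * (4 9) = (3 4 9) = [0, 1, 2, 4, 9, 5, 6, 7, 8, 3]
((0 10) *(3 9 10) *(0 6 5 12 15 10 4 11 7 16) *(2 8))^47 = [7, 1, 8, 16, 3, 15, 12, 4, 2, 0, 5, 9, 10, 13, 14, 6, 11] = (0 7 4 3 16 11 9)(2 8)(5 15 6 12 10)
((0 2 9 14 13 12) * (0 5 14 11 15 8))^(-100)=[9, 1, 11, 3, 4, 5, 6, 7, 2, 15, 10, 8, 12, 13, 14, 0]=(0 9 15)(2 11 8)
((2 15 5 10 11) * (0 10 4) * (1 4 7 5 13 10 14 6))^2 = (0 6 4 14 1)(2 13 11 15 10) = [6, 0, 13, 3, 14, 5, 4, 7, 8, 9, 2, 15, 12, 11, 1, 10]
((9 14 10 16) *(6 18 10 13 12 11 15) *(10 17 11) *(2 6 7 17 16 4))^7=(2 12 9 6 10 14 18 4 13 16)(7 15 11 17)=[0, 1, 12, 3, 13, 5, 10, 15, 8, 6, 14, 17, 9, 16, 18, 11, 2, 7, 4]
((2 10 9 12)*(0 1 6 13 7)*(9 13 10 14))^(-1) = [7, 0, 12, 3, 4, 5, 1, 13, 8, 14, 6, 11, 9, 10, 2] = (0 7 13 10 6 1)(2 12 9 14)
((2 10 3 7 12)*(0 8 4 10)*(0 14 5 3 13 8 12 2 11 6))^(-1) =(0 6 11 12)(2 7 3 5 14)(4 8 13 10) =[6, 1, 7, 5, 8, 14, 11, 3, 13, 9, 4, 12, 0, 10, 2]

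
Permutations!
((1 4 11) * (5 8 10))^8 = (1 11 4)(5 10 8) = [0, 11, 2, 3, 1, 10, 6, 7, 5, 9, 8, 4]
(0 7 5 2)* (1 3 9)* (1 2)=(0 7 5 1 3 9 2)=[7, 3, 0, 9, 4, 1, 6, 5, 8, 2]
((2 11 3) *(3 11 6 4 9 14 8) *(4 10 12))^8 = (2 3 8 14 9 4 12 10 6) = [0, 1, 3, 8, 12, 5, 2, 7, 14, 4, 6, 11, 10, 13, 9]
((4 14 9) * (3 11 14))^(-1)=(3 4 9 14 11)=[0, 1, 2, 4, 9, 5, 6, 7, 8, 14, 10, 3, 12, 13, 11]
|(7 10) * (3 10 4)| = |(3 10 7 4)| = 4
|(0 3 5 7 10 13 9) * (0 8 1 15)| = 10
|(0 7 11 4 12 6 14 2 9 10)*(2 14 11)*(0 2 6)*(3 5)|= 6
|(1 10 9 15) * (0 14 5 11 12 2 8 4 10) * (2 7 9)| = 36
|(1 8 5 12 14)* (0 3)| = |(0 3)(1 8 5 12 14)| = 10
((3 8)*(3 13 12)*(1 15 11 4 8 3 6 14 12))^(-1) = (1 13 8 4 11 15)(6 12 14) = [0, 13, 2, 3, 11, 5, 12, 7, 4, 9, 10, 15, 14, 8, 6, 1]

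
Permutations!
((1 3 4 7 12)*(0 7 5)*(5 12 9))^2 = (0 9)(1 4)(3 12)(5 7) = [9, 4, 2, 12, 1, 7, 6, 5, 8, 0, 10, 11, 3]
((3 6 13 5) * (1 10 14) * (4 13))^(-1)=(1 14 10)(3 5 13 4 6)=[0, 14, 2, 5, 6, 13, 3, 7, 8, 9, 1, 11, 12, 4, 10]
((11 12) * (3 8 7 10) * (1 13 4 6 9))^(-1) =(1 9 6 4 13)(3 10 7 8)(11 12) =[0, 9, 2, 10, 13, 5, 4, 8, 3, 6, 7, 12, 11, 1]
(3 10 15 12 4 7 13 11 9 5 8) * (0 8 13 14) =(0 8 3 10 15 12 4 7 14)(5 13 11 9) =[8, 1, 2, 10, 7, 13, 6, 14, 3, 5, 15, 9, 4, 11, 0, 12]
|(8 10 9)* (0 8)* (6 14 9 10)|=5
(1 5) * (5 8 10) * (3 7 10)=(1 8 3 7 10 5)=[0, 8, 2, 7, 4, 1, 6, 10, 3, 9, 5]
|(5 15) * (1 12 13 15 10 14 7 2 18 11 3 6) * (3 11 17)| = |(1 12 13 15 5 10 14 7 2 18 17 3 6)| = 13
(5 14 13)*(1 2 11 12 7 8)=[0, 2, 11, 3, 4, 14, 6, 8, 1, 9, 10, 12, 7, 5, 13]=(1 2 11 12 7 8)(5 14 13)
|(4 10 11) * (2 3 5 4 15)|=|(2 3 5 4 10 11 15)|=7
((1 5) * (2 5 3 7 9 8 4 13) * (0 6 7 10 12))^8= [5, 8, 7, 4, 0, 9, 1, 3, 12, 10, 13, 11, 2, 6]= (0 5 9 10 13 6 1 8 12 2 7 3 4)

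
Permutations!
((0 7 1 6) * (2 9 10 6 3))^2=(0 1 2 10)(3 9 6 7)=[1, 2, 10, 9, 4, 5, 7, 3, 8, 6, 0]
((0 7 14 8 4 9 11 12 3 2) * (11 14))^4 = (14)(0 3 11)(2 12 7) = [3, 1, 12, 11, 4, 5, 6, 2, 8, 9, 10, 0, 7, 13, 14]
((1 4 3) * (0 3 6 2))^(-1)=[2, 3, 6, 0, 1, 5, 4]=(0 2 6 4 1 3)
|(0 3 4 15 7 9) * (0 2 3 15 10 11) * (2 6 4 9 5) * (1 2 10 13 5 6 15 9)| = 30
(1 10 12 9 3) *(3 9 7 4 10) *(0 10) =(0 10 12 7 4)(1 3) =[10, 3, 2, 1, 0, 5, 6, 4, 8, 9, 12, 11, 7]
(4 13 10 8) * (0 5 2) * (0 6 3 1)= (0 5 2 6 3 1)(4 13 10 8)= [5, 0, 6, 1, 13, 2, 3, 7, 4, 9, 8, 11, 12, 10]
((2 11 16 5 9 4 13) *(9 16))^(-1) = (2 13 4 9 11)(5 16) = [0, 1, 13, 3, 9, 16, 6, 7, 8, 11, 10, 2, 12, 4, 14, 15, 5]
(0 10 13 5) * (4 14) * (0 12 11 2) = (0 10 13 5 12 11 2)(4 14) = [10, 1, 0, 3, 14, 12, 6, 7, 8, 9, 13, 2, 11, 5, 4]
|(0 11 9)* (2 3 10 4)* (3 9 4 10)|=|(0 11 4 2 9)|=5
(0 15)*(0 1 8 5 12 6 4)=(0 15 1 8 5 12 6 4)=[15, 8, 2, 3, 0, 12, 4, 7, 5, 9, 10, 11, 6, 13, 14, 1]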